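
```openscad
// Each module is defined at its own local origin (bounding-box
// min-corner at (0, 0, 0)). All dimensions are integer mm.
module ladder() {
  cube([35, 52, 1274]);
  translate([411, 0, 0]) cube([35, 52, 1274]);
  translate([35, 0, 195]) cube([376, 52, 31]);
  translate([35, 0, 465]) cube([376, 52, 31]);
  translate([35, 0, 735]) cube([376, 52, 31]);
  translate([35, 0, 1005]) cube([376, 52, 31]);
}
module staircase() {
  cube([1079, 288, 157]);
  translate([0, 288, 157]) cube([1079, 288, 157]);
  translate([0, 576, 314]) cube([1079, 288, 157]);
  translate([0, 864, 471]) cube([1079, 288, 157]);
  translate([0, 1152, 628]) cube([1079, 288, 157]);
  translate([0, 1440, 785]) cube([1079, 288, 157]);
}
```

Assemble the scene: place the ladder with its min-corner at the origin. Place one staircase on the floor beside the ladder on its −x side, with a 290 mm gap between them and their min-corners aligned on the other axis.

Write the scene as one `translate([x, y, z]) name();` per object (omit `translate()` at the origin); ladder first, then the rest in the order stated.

ladder();
translate([-1369, 0, 0]) staircase();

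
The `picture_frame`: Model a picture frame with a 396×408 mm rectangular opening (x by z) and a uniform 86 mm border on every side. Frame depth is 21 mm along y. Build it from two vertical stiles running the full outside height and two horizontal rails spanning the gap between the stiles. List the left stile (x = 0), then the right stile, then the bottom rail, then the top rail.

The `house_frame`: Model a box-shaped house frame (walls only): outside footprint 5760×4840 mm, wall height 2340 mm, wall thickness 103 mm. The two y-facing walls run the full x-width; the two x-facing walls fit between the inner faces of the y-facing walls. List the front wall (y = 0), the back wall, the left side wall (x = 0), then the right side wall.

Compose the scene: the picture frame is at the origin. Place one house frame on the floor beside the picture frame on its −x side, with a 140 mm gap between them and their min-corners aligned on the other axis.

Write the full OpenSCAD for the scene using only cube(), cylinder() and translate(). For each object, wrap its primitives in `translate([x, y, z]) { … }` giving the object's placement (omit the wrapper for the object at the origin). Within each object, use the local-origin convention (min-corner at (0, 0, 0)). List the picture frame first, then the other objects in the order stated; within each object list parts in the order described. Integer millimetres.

cube([86, 21, 580]);
translate([482, 0, 0]) cube([86, 21, 580]);
translate([86, 0, 0]) cube([396, 21, 86]);
translate([86, 0, 494]) cube([396, 21, 86]);
translate([-5900, 0, 0]) {
  cube([5760, 103, 2340]);
  translate([0, 4737, 0]) cube([5760, 103, 2340]);
  translate([0, 103, 0]) cube([103, 4634, 2340]);
  translate([5657, 103, 0]) cube([103, 4634, 2340]);
}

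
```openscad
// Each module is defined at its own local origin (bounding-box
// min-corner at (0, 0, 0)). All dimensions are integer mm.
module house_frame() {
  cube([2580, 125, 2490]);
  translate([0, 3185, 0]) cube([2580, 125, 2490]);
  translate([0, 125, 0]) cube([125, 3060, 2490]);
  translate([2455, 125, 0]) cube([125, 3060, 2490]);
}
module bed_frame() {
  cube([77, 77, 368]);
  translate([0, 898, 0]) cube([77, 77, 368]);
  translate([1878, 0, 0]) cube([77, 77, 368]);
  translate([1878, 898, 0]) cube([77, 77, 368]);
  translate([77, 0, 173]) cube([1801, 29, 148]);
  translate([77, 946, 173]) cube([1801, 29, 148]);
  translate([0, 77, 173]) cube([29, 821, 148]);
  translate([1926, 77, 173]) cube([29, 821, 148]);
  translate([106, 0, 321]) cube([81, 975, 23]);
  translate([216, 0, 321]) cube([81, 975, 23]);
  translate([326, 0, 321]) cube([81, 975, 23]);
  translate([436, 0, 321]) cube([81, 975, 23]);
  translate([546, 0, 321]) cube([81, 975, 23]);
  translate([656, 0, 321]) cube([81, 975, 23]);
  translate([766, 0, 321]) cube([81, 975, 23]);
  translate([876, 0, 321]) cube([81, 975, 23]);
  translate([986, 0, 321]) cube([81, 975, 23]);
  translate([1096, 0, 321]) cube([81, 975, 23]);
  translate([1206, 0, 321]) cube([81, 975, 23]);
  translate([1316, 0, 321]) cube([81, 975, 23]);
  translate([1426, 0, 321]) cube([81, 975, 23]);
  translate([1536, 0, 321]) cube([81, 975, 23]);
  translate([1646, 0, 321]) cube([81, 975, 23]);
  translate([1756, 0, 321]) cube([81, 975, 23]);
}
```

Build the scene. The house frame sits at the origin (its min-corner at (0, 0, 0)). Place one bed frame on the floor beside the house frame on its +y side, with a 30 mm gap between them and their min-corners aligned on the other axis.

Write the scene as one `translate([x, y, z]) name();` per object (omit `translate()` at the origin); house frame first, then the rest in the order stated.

house_frame();
translate([0, 3340, 0]) bed_frame();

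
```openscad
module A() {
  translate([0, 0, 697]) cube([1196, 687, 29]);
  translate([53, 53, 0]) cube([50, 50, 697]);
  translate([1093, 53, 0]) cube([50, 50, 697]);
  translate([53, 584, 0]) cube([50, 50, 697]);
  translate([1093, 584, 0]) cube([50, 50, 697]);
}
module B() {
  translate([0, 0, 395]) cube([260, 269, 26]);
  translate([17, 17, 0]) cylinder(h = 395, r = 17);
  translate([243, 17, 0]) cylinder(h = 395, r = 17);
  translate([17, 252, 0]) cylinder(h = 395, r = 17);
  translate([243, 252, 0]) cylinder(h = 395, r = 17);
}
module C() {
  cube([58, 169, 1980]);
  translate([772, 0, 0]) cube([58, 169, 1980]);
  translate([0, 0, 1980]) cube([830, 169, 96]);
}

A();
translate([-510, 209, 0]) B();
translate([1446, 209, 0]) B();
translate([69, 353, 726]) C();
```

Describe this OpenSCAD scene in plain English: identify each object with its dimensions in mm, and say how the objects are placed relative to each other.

A is a table with a 1196×687 mm rectangular top, 29 mm thick, top surface at z = 726 mm, supported by four 50×50 mm square legs, each inset 53 mm from the nearest pair of top edges, running from the floor.

B is a four-legged stool. The seat is 260×269 mm, 26 mm thick, top at z = 421 mm. It stands on four round legs, each 34 mm in diameter, from z = 0 to the seat underside, each leg's axis is inset half a diameter from the nearest pair of seat edges (so the leg's bounding box is flush with the corner).

C is a door frame. The clear opening is 714 mm wide and 1980 mm high. Two 58 mm wide jambs, 169 mm deep, stand either side of the opening from the floor to the top of the opening. A 96 mm thick head sits across the top of both jambs, spanning the full outside width of the frame.

Two stools sit around the table at the −x, +x sides. The door frame is on top of the table.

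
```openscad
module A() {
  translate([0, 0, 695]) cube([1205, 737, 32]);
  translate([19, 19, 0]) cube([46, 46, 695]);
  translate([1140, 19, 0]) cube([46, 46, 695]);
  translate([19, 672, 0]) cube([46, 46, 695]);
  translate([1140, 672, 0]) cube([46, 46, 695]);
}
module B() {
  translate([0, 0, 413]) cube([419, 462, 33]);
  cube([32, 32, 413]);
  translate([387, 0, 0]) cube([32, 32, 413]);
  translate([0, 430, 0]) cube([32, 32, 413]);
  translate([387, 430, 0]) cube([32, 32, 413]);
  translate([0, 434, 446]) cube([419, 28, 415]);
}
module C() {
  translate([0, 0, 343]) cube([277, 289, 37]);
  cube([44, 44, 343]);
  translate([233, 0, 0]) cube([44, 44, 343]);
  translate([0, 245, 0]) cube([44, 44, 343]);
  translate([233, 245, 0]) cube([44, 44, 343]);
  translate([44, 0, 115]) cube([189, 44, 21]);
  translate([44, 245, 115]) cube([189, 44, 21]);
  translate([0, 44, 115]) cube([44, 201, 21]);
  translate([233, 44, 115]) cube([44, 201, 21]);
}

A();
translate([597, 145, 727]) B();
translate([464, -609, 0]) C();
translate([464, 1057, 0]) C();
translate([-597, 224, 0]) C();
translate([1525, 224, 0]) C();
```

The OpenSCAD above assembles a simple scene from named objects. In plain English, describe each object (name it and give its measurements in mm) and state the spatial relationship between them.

A is a rectangular dining table. The top is 1205×737×32 mm with its upper surface at z = 727 mm. It stands on four 46×46 mm square legs, each inset 19 mm from the nearest pair of top edges, running from the floor to the underside of the top.

B is a chair: 419×462 mm seat, 33 mm thick, top at z = 446 mm, on four 32 mm square corner legs flush with the seat edges. A 28 mm thick backrest slab spans the full seat width, extending 415 mm above the seat top, its back face flush with the seat's +y edge.

C is a simple wooden stool: a rectangular seat 277 mm (x) by 289 mm (y), 37 mm thick, top face at z = 380 mm, on four square legs, each 44×44 mm in cross-section. The legs rest on z = 0, each flush with a corner of the seat. Four stretchers, 44 mm wide and 21 mm tall, connect adjacent legs with their undersides at z = 115 mm, each running between the inner faces of the legs it joins and aligned with the legs' outer faces on the other axis.

The chair is on top of the table. Four stools sit around the table at the −y, +y, −x, +x sides.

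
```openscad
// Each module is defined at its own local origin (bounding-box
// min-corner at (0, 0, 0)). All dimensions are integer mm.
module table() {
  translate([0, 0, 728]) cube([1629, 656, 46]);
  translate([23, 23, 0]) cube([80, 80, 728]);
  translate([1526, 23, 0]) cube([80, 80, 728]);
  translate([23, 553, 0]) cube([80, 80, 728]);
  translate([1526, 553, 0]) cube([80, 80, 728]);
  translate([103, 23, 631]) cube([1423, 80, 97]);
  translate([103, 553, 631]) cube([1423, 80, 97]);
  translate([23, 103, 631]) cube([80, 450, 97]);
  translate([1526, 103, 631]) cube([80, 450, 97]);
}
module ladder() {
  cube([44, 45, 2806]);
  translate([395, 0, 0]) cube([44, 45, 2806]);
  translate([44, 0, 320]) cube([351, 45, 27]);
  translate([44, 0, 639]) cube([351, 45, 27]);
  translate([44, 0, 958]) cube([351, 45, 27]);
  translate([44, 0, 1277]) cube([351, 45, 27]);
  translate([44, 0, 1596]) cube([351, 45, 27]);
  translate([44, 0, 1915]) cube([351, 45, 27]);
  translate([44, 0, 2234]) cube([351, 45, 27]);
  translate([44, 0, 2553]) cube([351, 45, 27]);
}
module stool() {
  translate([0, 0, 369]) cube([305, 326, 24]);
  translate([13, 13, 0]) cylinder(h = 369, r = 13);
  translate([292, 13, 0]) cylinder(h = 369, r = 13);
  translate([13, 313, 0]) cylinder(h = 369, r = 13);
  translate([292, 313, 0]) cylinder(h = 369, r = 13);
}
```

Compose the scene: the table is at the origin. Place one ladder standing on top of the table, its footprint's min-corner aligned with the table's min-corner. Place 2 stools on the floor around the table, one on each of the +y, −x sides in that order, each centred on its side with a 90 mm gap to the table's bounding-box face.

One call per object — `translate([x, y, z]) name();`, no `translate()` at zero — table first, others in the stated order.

table();
translate([0, 0, 774]) ladder();
translate([662, 746, 0]) stool();
translate([-395, 165, 0]) stool();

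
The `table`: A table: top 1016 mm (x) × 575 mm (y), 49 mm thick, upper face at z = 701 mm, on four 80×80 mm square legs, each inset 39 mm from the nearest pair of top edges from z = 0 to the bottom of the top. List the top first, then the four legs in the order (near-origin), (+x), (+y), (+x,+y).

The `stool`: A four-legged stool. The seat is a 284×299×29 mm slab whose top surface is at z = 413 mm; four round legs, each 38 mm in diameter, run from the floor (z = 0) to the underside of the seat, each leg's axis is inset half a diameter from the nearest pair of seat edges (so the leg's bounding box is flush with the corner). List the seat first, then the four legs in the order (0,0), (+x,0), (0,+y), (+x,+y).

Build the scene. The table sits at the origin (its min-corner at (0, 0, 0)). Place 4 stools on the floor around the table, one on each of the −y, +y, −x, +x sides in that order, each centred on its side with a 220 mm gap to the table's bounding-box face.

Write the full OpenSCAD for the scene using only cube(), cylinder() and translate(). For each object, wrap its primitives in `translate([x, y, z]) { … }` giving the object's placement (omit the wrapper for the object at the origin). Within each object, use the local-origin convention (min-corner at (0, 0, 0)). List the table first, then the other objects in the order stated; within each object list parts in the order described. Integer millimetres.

translate([0, 0, 652]) cube([1016, 575, 49]);
translate([39, 39, 0]) cube([80, 80, 652]);
translate([897, 39, 0]) cube([80, 80, 652]);
translate([39, 456, 0]) cube([80, 80, 652]);
translate([897, 456, 0]) cube([80, 80, 652]);
translate([366, -519, 0]) {
  translate([0, 0, 384]) cube([284, 299, 29]);
  translate([19, 19, 0]) cylinder(h = 384, r = 19);
  translate([265, 19, 0]) cylinder(h = 384, r = 19);
  translate([19, 280, 0]) cylinder(h = 384, r = 19);
  translate([265, 280, 0]) cylinder(h = 384, r = 19);
}
translate([366, 795, 0]) {
  translate([0, 0, 384]) cube([284, 299, 29]);
  translate([19, 19, 0]) cylinder(h = 384, r = 19);
  translate([265, 19, 0]) cylinder(h = 384, r = 19);
  translate([19, 280, 0]) cylinder(h = 384, r = 19);
  translate([265, 280, 0]) cylinder(h = 384, r = 19);
}
translate([-504, 138, 0]) {
  translate([0, 0, 384]) cube([284, 299, 29]);
  translate([19, 19, 0]) cylinder(h = 384, r = 19);
  translate([265, 19, 0]) cylinder(h = 384, r = 19);
  translate([19, 280, 0]) cylinder(h = 384, r = 19);
  translate([265, 280, 0]) cylinder(h = 384, r = 19);
}
translate([1236, 138, 0]) {
  translate([0, 0, 384]) cube([284, 299, 29]);
  translate([19, 19, 0]) cylinder(h = 384, r = 19);
  translate([265, 19, 0]) cylinder(h = 384, r = 19);
  translate([19, 280, 0]) cylinder(h = 384, r = 19);
  translate([265, 280, 0]) cylinder(h = 384, r = 19);
}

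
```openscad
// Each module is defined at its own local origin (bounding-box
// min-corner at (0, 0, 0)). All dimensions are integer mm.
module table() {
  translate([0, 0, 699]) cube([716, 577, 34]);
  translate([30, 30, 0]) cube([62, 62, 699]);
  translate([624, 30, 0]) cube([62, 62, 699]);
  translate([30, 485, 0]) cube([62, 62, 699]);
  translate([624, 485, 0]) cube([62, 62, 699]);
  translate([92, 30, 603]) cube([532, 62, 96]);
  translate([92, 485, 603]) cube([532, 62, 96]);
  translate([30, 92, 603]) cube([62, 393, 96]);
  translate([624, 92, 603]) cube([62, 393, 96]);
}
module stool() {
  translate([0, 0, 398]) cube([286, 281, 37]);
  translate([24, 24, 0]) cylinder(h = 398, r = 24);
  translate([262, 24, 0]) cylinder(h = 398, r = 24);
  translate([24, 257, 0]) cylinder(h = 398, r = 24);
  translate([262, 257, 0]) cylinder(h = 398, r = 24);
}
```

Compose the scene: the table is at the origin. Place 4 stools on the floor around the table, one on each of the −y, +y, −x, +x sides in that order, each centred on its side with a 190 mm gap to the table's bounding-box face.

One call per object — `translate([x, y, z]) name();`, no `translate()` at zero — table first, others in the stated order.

table();
translate([215, -471, 0]) stool();
translate([215, 767, 0]) stool();
translate([-476, 148, 0]) stool();
translate([906, 148, 0]) stool();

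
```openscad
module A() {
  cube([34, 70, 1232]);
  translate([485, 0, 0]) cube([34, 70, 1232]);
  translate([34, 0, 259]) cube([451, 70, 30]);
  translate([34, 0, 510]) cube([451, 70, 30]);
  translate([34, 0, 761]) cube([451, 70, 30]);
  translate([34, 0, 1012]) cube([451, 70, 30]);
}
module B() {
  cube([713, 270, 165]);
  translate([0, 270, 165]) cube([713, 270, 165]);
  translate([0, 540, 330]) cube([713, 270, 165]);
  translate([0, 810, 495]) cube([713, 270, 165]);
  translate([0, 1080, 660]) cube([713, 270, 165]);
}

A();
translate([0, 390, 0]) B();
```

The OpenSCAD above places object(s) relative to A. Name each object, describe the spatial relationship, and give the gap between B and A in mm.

The staircase's nearest face is 320 mm from the ladder's +y face.

A is a ladder. B is a staircase. The staircase is on the floor beside the ladder on its +y side. The gap between the staircase and the ladder is 320 mm.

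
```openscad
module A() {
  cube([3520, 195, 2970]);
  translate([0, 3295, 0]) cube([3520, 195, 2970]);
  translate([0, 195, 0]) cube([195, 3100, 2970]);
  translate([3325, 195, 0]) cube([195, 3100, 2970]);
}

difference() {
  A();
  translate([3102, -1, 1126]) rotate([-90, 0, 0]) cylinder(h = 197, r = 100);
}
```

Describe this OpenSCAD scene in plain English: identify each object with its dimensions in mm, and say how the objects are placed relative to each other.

A is a box-shaped house frame (walls only): outside footprint 3520×3490 mm, wall height 2970 mm, wall thickness 195 mm. The two y-facing walls run the full x-width; the two x-facing walls fit between the inner faces of the y-facing walls.

The house frame has a circular hole of radius 100 mm through its front wall, centred at (x = 3102, z = 1126).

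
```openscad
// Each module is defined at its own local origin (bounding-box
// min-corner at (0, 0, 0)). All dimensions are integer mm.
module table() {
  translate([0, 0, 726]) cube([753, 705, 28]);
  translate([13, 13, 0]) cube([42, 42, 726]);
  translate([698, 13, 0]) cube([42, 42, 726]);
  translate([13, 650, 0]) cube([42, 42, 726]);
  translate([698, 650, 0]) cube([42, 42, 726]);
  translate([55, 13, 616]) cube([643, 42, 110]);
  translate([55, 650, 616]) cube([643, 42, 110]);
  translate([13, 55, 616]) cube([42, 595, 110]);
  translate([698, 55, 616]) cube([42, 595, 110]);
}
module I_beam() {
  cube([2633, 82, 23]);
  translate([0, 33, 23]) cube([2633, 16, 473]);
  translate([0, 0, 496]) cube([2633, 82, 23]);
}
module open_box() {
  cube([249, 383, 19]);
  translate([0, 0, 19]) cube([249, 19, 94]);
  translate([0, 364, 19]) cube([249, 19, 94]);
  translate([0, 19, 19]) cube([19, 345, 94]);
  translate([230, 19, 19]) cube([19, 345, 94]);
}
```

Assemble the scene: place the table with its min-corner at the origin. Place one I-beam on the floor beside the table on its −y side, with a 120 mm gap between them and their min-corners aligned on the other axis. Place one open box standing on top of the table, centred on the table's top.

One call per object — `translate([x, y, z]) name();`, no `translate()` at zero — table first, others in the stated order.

table();
translate([0, -202, 0]) I_beam();
translate([252, 161, 754]) open_box();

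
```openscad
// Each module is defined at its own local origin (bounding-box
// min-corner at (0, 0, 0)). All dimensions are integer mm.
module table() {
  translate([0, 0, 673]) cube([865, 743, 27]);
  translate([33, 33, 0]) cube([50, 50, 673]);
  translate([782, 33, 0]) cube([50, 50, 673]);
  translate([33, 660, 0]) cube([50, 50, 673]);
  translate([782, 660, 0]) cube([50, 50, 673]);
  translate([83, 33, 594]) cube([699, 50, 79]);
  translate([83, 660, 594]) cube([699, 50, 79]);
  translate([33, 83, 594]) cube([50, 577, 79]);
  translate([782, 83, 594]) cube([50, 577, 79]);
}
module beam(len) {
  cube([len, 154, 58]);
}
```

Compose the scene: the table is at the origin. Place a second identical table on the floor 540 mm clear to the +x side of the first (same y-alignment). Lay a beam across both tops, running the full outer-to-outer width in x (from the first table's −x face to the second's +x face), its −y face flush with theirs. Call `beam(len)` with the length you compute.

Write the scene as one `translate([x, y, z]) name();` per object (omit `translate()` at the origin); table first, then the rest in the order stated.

table();
translate([1405, 0, 0]) table();
translate([0, 0, 700]) beam(2270);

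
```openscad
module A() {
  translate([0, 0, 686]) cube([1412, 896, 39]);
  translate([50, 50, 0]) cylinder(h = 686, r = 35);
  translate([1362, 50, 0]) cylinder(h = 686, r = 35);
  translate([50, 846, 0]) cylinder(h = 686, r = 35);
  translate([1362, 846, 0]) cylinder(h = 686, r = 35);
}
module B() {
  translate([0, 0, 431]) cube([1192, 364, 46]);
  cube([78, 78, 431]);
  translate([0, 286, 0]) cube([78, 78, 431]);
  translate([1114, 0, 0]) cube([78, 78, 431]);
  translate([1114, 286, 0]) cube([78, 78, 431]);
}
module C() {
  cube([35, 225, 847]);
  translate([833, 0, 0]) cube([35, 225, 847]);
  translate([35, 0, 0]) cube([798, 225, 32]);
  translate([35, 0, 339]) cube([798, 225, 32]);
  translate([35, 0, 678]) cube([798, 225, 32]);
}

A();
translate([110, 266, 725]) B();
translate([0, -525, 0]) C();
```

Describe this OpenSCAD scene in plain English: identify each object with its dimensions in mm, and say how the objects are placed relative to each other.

A is a table: top 1412 mm (x) × 896 mm (y), 39 mm thick, upper face at z = 725 mm, on four round legs of 70 mm diameter, each leg's bounding box inset 15 mm from the nearest pair of top edges, running from z = 0 to the bottom of the top.

B is a bench: a 1192×364 mm seat slab, 46 mm thick, top at z = 477 mm, on four 78×78 mm square legs flush with the seat corners and standing on z = 0.

C is an open bookshelf. Two side panels, each 35 mm thick, 225 mm deep and 847 mm tall, stand 868 mm apart (outside-to-outside). Between them sit 3 shelves, each 32 mm thick and 225 mm deep, spanning the full gap between the sides. The bottom shelf rests on the floor (its underside at z = 0) and the clear gap between one shelf's top and the next shelf's underside is 307 mm.

The bench is on top of the table, centred. The bookshelf is on the floor beside the table on its −y side.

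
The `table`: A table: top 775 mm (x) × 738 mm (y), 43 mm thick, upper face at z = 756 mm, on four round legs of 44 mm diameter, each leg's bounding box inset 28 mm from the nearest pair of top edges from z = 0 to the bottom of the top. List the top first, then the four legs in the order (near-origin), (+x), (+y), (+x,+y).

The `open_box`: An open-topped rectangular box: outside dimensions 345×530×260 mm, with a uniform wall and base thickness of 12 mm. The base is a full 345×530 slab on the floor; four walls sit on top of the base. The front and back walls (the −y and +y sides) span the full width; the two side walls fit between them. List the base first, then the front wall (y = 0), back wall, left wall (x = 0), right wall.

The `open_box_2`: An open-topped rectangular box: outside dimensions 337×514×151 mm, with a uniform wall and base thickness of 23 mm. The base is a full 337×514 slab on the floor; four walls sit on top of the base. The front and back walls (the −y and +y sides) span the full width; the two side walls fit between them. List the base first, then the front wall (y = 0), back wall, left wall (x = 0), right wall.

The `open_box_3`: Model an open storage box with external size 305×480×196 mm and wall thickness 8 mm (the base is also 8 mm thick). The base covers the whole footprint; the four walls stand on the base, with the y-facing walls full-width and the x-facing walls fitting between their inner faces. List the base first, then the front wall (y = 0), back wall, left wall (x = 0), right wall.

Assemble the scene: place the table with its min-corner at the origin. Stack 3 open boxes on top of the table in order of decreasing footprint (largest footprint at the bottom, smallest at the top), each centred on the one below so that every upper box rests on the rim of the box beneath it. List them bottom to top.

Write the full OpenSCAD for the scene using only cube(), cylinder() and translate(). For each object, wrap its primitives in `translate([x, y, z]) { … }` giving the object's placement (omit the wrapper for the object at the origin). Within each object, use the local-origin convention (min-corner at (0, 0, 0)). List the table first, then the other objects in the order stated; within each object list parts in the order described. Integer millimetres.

translate([0, 0, 713]) cube([775, 738, 43]);
translate([50, 50, 0]) cylinder(h = 713, r = 22);
translate([725, 50, 0]) cylinder(h = 713, r = 22);
translate([50, 688, 0]) cylinder(h = 713, r = 22);
translate([725, 688, 0]) cylinder(h = 713, r = 22);
translate([215, 104, 756]) {
  cube([345, 530, 12]);
  translate([0, 0, 12]) cube([345, 12, 248]);
  translate([0, 518, 12]) cube([345, 12, 248]);
  translate([0, 12, 12]) cube([12, 506, 248]);
  translate([333, 12, 12]) cube([12, 506, 248]);
}
translate([219, 112, 1016]) {
  cube([337, 514, 23]);
  translate([0, 0, 23]) cube([337, 23, 128]);
  translate([0, 491, 23]) cube([337, 23, 128]);
  translate([0, 23, 23]) cube([23, 468, 128]);
  translate([314, 23, 23]) cube([23, 468, 128]);
}
translate([235, 129, 1167]) {
  cube([305, 480, 8]);
  translate([0, 0, 8]) cube([305, 8, 188]);
  translate([0, 472, 8]) cube([305, 8, 188]);
  translate([0, 8, 8]) cube([8, 464, 188]);
  translate([297, 8, 8]) cube([8, 464, 188]);
}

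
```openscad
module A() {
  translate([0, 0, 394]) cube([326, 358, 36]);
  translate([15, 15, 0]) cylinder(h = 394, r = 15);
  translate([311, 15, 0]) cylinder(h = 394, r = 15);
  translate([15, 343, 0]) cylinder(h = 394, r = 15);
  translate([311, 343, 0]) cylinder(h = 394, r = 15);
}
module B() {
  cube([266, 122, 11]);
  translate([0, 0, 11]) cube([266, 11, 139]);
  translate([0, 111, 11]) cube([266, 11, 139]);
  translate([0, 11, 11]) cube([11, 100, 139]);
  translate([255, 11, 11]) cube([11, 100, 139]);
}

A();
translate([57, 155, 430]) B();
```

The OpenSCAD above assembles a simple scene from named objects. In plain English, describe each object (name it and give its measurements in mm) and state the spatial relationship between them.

A is a four-legged stool. The seat is a 326×358×36 mm slab whose top surface is at z = 430 mm; four round legs, each 30 mm in diameter, run from the floor (z = 0) to the underside of the seat, each leg's axis is inset half a diameter from the nearest pair of seat edges (so the leg's bounding box is flush with the corner).

B is an open storage box with external size 266×122×150 mm and wall thickness 11 mm (the base is also 11 mm thick). The base covers the whole footprint; the four walls stand on the base, with the y-facing walls full-width and the x-facing walls fitting between their inner faces.

The open box is on top of the stool.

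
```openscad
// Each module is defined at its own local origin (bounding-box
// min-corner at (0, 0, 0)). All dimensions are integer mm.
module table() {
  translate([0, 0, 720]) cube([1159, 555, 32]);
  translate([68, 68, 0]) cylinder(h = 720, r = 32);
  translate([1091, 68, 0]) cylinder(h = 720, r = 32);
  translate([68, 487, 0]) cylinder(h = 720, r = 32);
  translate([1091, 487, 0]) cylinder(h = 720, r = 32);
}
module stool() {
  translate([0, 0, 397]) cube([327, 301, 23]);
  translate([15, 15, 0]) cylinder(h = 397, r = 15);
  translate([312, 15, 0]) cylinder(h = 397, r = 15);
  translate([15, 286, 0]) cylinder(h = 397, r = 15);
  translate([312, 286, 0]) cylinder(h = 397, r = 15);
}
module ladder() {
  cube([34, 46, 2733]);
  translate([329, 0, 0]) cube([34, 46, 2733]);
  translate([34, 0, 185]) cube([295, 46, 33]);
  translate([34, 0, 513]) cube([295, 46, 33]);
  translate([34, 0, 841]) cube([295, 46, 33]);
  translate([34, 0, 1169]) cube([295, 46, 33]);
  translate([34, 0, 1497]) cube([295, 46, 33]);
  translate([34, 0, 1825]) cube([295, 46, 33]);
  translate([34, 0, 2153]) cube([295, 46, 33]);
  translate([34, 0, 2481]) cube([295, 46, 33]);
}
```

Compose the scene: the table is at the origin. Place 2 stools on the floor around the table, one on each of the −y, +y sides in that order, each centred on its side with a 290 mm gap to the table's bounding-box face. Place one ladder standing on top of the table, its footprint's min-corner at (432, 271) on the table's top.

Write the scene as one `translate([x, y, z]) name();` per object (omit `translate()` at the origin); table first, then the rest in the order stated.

table();
translate([416, -591, 0]) stool();
translate([416, 845, 0]) stool();
translate([432, 271, 752]) ladder();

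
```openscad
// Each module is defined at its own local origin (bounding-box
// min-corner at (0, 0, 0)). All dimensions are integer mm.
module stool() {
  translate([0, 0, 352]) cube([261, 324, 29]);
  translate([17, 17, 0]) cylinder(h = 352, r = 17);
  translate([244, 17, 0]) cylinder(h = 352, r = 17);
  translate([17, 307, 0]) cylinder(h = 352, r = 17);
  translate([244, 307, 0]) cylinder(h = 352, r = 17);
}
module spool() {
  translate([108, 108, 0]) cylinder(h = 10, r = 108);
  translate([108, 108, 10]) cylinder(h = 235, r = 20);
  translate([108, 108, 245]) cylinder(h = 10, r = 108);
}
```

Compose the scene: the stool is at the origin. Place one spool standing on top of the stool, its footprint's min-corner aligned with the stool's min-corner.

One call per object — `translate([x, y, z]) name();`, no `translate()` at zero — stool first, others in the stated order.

stool();
translate([0, 0, 381]) spool();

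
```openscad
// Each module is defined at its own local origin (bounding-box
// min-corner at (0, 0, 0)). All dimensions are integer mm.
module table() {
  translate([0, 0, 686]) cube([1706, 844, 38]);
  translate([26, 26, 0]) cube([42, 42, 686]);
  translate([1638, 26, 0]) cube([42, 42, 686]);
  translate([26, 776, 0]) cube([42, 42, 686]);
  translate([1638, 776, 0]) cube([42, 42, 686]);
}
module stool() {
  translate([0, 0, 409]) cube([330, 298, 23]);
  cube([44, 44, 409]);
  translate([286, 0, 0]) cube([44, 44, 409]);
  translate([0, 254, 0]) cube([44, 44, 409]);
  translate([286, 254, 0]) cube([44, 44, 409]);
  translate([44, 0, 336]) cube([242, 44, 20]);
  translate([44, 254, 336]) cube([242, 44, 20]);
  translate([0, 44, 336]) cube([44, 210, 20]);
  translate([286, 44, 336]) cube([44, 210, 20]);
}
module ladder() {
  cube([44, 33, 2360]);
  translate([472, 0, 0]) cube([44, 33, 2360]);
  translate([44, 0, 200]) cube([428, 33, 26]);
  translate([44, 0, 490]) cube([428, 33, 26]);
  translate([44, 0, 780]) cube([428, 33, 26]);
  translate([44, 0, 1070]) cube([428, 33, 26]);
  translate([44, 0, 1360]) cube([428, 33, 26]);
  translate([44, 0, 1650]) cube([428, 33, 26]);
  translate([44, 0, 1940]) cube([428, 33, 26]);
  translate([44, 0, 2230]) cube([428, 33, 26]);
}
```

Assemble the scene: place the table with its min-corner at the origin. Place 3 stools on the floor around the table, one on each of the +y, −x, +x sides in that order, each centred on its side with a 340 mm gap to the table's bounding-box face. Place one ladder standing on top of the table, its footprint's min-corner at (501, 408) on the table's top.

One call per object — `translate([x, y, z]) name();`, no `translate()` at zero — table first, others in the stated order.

table();
translate([688, 1184, 0]) stool();
translate([-670, 273, 0]) stool();
translate([2046, 273, 0]) stool();
translate([501, 408, 724]) ladder();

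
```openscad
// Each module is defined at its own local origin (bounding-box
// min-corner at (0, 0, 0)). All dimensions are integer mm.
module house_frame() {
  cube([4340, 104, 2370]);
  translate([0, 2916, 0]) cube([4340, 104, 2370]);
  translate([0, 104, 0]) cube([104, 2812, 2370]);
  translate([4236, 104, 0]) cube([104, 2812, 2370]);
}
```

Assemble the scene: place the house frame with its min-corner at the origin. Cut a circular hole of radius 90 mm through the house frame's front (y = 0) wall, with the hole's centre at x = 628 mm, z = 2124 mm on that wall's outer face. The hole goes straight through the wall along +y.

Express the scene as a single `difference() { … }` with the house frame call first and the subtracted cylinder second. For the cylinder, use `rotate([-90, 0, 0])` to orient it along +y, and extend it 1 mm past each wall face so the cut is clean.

difference() {
  house_frame();
  translate([628, -1, 2124]) rotate([-90, 0, 0]) cylinder(h = 106, r = 90);
}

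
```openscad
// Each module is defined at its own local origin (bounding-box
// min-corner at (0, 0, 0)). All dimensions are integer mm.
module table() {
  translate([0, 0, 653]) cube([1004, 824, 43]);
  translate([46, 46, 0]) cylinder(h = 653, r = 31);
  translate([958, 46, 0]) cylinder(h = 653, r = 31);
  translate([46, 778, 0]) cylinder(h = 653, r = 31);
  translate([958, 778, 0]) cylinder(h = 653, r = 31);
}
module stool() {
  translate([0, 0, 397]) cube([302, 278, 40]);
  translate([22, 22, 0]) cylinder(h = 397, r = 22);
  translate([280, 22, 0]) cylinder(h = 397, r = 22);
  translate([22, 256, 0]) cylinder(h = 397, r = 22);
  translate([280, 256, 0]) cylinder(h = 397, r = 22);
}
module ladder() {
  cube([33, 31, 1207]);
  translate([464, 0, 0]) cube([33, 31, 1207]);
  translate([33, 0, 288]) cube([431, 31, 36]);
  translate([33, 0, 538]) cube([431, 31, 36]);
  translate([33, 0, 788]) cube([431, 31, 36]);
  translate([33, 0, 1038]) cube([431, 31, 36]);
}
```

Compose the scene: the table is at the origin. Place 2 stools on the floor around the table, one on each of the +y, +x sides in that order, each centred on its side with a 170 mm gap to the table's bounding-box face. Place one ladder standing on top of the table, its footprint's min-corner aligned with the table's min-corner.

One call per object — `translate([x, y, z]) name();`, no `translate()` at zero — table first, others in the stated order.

table();
translate([351, 994, 0]) stool();
translate([1174, 273, 0]) stool();
translate([0, 0, 696]) ladder();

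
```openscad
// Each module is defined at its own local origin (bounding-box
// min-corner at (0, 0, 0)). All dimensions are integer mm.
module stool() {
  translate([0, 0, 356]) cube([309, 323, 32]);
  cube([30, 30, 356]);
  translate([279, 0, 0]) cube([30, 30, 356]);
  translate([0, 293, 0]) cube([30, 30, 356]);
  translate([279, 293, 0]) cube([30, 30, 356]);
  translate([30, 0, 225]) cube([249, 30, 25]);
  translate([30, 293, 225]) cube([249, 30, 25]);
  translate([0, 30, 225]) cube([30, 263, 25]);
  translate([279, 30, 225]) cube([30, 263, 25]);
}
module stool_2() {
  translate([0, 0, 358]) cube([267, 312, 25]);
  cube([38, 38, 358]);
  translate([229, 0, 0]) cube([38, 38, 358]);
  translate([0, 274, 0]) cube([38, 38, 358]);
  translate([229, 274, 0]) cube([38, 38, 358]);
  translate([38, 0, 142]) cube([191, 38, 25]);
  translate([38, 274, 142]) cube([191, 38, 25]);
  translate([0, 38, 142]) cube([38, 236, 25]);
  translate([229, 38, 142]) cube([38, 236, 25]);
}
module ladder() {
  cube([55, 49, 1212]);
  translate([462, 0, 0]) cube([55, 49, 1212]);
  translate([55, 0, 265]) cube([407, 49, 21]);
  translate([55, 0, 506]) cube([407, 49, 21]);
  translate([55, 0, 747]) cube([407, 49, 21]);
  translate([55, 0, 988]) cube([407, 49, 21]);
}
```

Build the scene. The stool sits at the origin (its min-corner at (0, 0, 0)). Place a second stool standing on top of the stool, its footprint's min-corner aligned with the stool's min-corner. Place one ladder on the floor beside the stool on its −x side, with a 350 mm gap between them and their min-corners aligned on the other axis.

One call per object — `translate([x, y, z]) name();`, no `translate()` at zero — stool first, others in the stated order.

stool();
translate([0, 0, 388]) stool_2();
translate([-867, 0, 0]) ladder();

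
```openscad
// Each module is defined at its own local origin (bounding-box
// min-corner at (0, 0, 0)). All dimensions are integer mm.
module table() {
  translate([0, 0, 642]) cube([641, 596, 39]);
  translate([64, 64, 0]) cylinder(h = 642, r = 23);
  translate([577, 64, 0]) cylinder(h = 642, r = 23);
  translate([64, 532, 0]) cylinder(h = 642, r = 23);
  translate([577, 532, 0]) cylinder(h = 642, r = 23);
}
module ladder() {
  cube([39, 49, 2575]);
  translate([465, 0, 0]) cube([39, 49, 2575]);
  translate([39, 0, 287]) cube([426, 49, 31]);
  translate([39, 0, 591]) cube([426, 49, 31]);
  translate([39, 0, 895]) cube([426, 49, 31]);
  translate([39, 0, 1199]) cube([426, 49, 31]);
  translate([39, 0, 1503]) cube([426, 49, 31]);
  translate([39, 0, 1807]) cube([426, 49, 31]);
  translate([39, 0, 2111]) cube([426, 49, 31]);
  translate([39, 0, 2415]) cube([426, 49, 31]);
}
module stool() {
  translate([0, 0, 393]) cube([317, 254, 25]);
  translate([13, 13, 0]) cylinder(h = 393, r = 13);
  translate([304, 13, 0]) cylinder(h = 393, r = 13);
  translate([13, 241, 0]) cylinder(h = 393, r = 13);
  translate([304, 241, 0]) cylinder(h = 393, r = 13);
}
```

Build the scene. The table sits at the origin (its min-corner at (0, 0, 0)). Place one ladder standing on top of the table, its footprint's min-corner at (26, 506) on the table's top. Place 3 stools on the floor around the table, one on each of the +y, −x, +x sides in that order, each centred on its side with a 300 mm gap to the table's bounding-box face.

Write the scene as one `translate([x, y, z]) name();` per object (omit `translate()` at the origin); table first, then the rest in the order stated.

table();
translate([26, 506, 681]) ladder();
translate([162, 896, 0]) stool();
translate([-617, 171, 0]) stool();
translate([941, 171, 0]) stool();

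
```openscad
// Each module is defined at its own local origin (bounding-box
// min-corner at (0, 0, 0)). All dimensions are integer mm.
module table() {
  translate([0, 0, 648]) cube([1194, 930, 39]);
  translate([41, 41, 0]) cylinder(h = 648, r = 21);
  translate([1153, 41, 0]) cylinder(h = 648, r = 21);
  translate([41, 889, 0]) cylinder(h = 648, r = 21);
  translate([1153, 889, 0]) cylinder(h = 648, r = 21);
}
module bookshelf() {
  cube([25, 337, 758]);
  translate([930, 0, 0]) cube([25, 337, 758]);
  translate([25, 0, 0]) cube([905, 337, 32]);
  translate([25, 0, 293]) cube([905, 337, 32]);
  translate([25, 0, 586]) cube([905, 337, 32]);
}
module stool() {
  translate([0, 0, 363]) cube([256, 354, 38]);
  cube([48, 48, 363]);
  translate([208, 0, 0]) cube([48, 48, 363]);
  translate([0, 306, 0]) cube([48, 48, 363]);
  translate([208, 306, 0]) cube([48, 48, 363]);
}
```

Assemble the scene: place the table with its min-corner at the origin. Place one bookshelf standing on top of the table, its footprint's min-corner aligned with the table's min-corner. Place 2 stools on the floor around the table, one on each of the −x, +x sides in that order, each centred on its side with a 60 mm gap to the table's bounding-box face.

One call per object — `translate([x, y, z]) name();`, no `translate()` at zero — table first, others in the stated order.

table();
translate([0, 0, 687]) bookshelf();
translate([-316, 288, 0]) stool();
translate([1254, 288, 0]) stool();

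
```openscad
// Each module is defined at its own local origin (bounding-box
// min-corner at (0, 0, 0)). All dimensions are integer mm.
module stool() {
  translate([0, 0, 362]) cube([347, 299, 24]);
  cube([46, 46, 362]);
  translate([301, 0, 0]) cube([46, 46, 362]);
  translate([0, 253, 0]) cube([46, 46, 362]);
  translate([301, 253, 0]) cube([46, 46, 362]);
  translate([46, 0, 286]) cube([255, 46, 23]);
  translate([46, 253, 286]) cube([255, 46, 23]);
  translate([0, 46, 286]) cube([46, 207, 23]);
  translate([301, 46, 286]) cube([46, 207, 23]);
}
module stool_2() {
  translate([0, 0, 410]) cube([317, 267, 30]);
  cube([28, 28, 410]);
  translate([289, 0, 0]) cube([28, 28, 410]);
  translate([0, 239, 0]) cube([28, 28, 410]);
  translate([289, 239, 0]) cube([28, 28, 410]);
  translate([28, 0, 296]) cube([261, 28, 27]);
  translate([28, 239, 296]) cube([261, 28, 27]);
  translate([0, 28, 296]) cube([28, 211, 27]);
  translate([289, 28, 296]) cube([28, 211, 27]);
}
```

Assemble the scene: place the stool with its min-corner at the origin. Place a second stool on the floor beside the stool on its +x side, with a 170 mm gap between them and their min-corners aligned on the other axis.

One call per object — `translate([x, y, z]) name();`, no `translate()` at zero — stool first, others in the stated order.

stool();
translate([517, 0, 0]) stool_2();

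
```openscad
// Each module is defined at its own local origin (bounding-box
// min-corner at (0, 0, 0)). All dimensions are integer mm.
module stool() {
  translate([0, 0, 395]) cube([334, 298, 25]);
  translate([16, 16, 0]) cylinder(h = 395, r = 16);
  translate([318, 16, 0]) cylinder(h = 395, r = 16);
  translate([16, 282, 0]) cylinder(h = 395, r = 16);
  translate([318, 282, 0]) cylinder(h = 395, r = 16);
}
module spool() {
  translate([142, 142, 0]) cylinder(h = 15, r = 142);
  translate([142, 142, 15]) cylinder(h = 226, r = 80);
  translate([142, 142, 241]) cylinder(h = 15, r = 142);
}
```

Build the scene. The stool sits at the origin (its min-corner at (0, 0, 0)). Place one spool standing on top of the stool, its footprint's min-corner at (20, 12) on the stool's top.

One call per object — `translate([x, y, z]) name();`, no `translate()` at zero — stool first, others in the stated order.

stool();
translate([20, 12, 420]) spool();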